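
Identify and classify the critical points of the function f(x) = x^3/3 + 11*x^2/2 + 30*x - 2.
f'(x) = x^2 + 11*x + 30

Solve f'(x) = 0:
  Factor: x^2 + 11*x + 30 = (x + 5)*(x + 6) = 0.
  ⇒ x = -6, -5

f''(x) = 2*x + 11
Second-derivative test at each critical point:
  f''(-6) = -1 < 0 → local maximum
  f''(-5) = 1 > 0 → local minimum

Critical points: x = -6 (local maximum); x = -5 (local minimum)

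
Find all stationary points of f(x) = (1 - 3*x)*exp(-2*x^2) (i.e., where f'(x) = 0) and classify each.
f'(x) = (4*x*(3*x - 1) - 3)*exp(-2*x^2)

Solve f'(x) = 0:
  f'(x) = (12*x^2 - 4*x - 3)·exp(-2*x^2) and exp(-2*x^2) > 0 for every x, so f'(x) = 0 ⇔ 12*x^2 - 4*x - 3 = 0.
  12*x^2 - 4*x - 3 = 0 has no rational roots; quadratic formula: x = (4 ± √160)/24.
  ⇒ x = 1/6 - sqrt(10)/6 ≈ -0.3604, 1/6 + sqrt(10)/6 ≈ 0.6937

f''(x) = 4*(4*x^2*(1 - 3*x) + 9*x - 1)*exp(-2*x^2)
Second-derivative test at each critical point:
  f''(-0.3604) = -9.7556 < 0 → local maximum
  f''(0.6937) = 4.8313 > 0 → local minimum

Critical points: x = 1/6 - sqrt(10)/6 ≈ -0.3604 (local maximum); x = 1/6 + sqrt(10)/6 ≈ 0.6937 (local minimum)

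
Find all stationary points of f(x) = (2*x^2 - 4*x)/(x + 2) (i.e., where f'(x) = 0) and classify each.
f'(x) = 2*(x^2 + 4*x - 4)/(x^2 + 4*x + 4)

Solve f'(x) = 0:
  f'(x) = 2*(x^2 + 4*x - 4)/(x + 2)^2; the denominator is positive wherever f is defined, so f'(x) = 0 ⇔ 2*x^2 + 8*x - 8 = 0.
  Factor: 2*x^2 + 8*x - 8 = 2*(x^2 + 4*x - 4); x^2 + 4*x - 4 = 0 has no rational roots; quadratic formula: x = (-4 ± √32)/2.
  ⇒ x = -2*sqrt(2) - 2 ≈ -4.8284, -2 + 2*sqrt(2) ≈ 0.8284

f''(x) = 32/(x^3 + 6*x^2 + 12*x + 8)
Second-derivative test at each critical point:
  f''(-4.8284) = -1.4142 < 0 → local maximum
  f''(0.8284) = 1.4142 > 0 → local minimum

Critical points: x = -2*sqrt(2) - 2 ≈ -4.8284 (local maximum); x = -2 + 2*sqrt(2) ≈ 0.8284 (local minimum)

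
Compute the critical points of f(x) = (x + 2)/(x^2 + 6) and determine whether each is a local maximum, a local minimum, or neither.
f'(x) = (x^2 - 2*x*(x + 2) + 6)/(x^2 + 6)^2

Solve f'(x) = 0:
  f'(x) = -(x^2 + 4*x - 6)/(x^2 + 6)^2; the denominator is positive wherever f is defined, so f'(x) = 0 ⇔ -x^2 - 4*x + 6 = 0.
  x^2 + 4*x - 6 = 0 has no rational roots; quadratic formula: x = (-4 ± √40)/2.
  ⇒ x = -sqrt(10) - 2 ≈ -5.1623, -2 + sqrt(10) ≈ 1.1623

f''(x) = 2*(4*x^2*(x + 2) - (3*x + 2)*(x^2 + 6))/(x^2 + 6)^3
Second-derivative test at each critical point:
  f''(-5.1623) = 0.0059 > 0 → local minimum
  f''(1.1623) = -0.1170 < 0 → local maximum

Critical points: x = -sqrt(10) - 2 ≈ -5.1623 (local minimum); x = -2 + sqrt(10) ≈ 1.1623 (local maximum)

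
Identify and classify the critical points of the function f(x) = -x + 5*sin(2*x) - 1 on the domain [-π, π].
f'(x) = 10*cos(2*x) - 1

Solve f'(x) = 0 on [-π, π]:
  f'(x) = 0 ⇔ cos(2*x) = 1/10, i.e. 2*x = ±arccos(1/10) + 2nπ; keep the solutions lying in [-π, π].
  ⇒ x = -pi + acos(1/10)/2 ≈ -2.4063, -acos(1/10)/2 ≈ -0.7353, acos(1/10)/2 ≈ 0.7353, pi - acos(1/10)/2 ≈ 2.4063

f''(x) = -20*sin(2*x)
Second-derivative test at each critical point:
  f''(-2.4063) = -19.8997 < 0 → local maximum
  f''(-0.7353) = 19.8997 > 0 → local minimum
  f''(0.7353) = -19.8997 < 0 → local maximum
  f''(2.4063) = 19.8997 > 0 → local minimum

Critical points: x = -pi + acos(1/10)/2 ≈ -2.4063 (local maximum); x = -acos(1/10)/2 ≈ -0.7353 (local minimum); x = acos(1/10)/2 ≈ 0.7353 (local maximum); x = pi - acos(1/10)/2 ≈ 2.4063 (local minimum)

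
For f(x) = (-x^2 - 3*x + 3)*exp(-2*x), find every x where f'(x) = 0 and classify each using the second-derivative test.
f'(x) = (2*x^2 + 4*x - 9)*exp(-2*x)

Solve f'(x) = 0:
  f'(x) = (2*x^2 + 4*x - 9)·exp(-2*x) and exp(-2*x) > 0 for every x, so f'(x) = 0 ⇔ 2*x^2 + 4*x - 9 = 0.
  2*x^2 + 4*x - 9 = 0 has no rational roots; quadratic formula: x = (-4 ± √88)/4.
  ⇒ x = -sqrt(22)/2 - 1 ≈ -3.3452, -1 + sqrt(22)/2 ≈ 1.3452

f''(x) = 2*(-2*x^2 - 2*x + 11)*exp(-2*x)
Second-derivative test at each critical point:
  f''(-3.3452) = -7548.3492 < 0 → local maximum
  f''(1.3452) = 0.6365 > 0 → local minimum

Critical points: x = -sqrt(22)/2 - 1 ≈ -3.3452 (local maximum); x = -1 + sqrt(22)/2 ≈ 1.3452 (local minimum)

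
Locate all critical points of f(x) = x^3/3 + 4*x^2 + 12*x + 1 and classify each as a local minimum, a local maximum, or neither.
f'(x) = x^2 + 8*x + 12

Solve f'(x) = 0:
  Factor: x^2 + 8*x + 12 = (x + 2)*(x + 6) = 0.
  ⇒ x = -6, -2

f''(x) = 2*x + 8
Second-derivative test at each critical point:
  f''(-6) = -4 < 0 → local maximum
  f''(-2) = 4 > 0 → local minimum

Critical points: x = -6 (local maximum); x = -2 (local minimum)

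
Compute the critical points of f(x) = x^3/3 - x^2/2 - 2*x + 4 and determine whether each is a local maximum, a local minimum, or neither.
f'(x) = x^2 - x - 2

Solve f'(x) = 0:
  Factor: x^2 - x - 2 = (x - 2)*(x + 1) = 0.
  ⇒ x = -1, 2

f''(x) = 2*x - 1
Second-derivative test at each critical point:
  f''(-1) = -3 < 0 → local maximum
  f''(2) = 3 > 0 → local minimum

Critical points: x = -1 (local maximum); x = 2 (local minimum)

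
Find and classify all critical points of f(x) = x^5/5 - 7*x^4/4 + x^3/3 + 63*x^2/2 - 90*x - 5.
f'(x) = x^4 - 7*x^3 + x^2 + 63*x - 90

Solve f'(x) = 0:
  Factor: x^4 - 7*x^3 + x^2 + 63*x - 90 = (x - 5)*(x - 3)*(x - 2)*(x + 3) = 0.
  ⇒ x = -3, 2, 3, 5

f''(x) = 4*x^3 - 21*x^2 + 2*x + 63
Second-derivative test at each critical point:
  f''(-3) = -240 < 0 → local maximum
  f''(2) = 15 > 0 → local minimum
  f''(3) = -12 < 0 → local maximum
  f''(5) = 48 > 0 → local minimum

Critical points: x = -3 (local maximum); x = 2 (local minimum); x = 3 (local maximum); x = 5 (local minimum)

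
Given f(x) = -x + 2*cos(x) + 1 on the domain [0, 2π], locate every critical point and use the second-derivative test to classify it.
f'(x) = -2*sin(x) - 1

Solve f'(x) = 0 on [0, 2π]:
  f'(x) = 0 ⇔ sin(x) = -1/2, i.e. x = arcsin(-1/2) + 2nπ or x = π − arcsin(-1/2) + 2nπ; keep the solutions lying in [0, 2π].
  ⇒ x = 7*pi/6 ≈ 3.6652, 11*pi/6 ≈ 5.7596

f''(x) = -2*cos(x)
Second-derivative test at each critical point:
  f''(3.6652) = 1.7321 > 0 → local minimum
  f''(5.7596) = -1.7321 < 0 → local maximum

Critical points: x = 7*pi/6 ≈ 3.6652 (local minimum); x = 11*pi/6 ≈ 5.7596 (local maximum)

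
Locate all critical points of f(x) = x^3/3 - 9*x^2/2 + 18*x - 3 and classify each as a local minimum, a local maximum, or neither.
f'(x) = x^2 - 9*x + 18

Solve f'(x) = 0:
  Factor: x^2 - 9*x + 18 = (x - 6)*(x - 3) = 0.
  ⇒ x = 3, 6

f''(x) = 2*x - 9
Second-derivative test at each critical point:
  f''(3) = -3 < 0 → local maximum
  f''(6) = 3 > 0 → local minimum

Critical points: x = 3 (local maximum); x = 6 (local minimum)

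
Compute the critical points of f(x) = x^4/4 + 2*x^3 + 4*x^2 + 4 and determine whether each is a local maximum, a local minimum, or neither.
f'(x) = x*(x^2 + 6*x + 8)

Solve f'(x) = 0:
  Factor: x^3 + 6*x^2 + 8*x = x*(x + 2)*(x + 4) = 0.
  ⇒ x = -4, -2, 0

f''(x) = 3*x^2 + 12*x + 8
Second-derivative test at each critical point:
  f''(-4) = 8 > 0 → local minimum
  f''(-2) = -4 < 0 → local maximum
  f''(0) = 8 > 0 → local minimum

Critical points: x = -4 (local minimum); x = -2 (local maximum); x = 0 (local minimum)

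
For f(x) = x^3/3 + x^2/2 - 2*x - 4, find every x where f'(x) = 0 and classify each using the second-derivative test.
f'(x) = x^2 + x - 2

Solve f'(x) = 0:
  Factor: x^2 + x - 2 = (x - 1)*(x + 2) = 0.
  ⇒ x = -2, 1

f''(x) = 2*x + 1
Second-derivative test at each critical point:
  f''(-2) = -3 < 0 → local maximum
  f''(1) = 3 > 0 → local minimum

Critical points: x = -2 (local maximum); x = 1 (local minimum)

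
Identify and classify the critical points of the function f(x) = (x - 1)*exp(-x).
f'(x) = (2 - x)*exp(-x)

Solve f'(x) = 0:
  f'(x) = (2 - x)·exp(-x) and exp(-x) > 0 for every x, so f'(x) = 0 ⇔ 2 - x = 0.
  2 - x = 0.
  ⇒ x = 2

f''(x) = (x - 3)*exp(-x)
Second-derivative test at each critical point:
  f''(2) = -0.1353 < 0 → local maximum

Critical points: x = 2 (local maximum)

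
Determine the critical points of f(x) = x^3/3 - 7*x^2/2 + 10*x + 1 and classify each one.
f'(x) = x^2 - 7*x + 10

Solve f'(x) = 0:
  Factor: x^2 - 7*x + 10 = (x - 5)*(x - 2) = 0.
  ⇒ x = 2, 5

f''(x) = 2*x - 7
Second-derivative test at each critical point:
  f''(2) = -3 < 0 → local maximum
  f''(5) = 3 > 0 → local minimum

Critical points: x = 2 (local maximum); x = 5 (local minimum)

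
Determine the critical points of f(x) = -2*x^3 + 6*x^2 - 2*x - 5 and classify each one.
f'(x) = -6*x^2 + 12*x - 2

Solve f'(x) = 0:
  Factor: -6*x^2 + 12*x - 2 = -2*(3*x^2 - 6*x + 1); 3*x^2 - 6*x + 1 = 0 has no rational roots; quadratic formula: x = (6 ± √24)/6.
  ⇒ x = 1 - sqrt(6)/3 ≈ 0.1835, sqrt(6)/3 + 1 ≈ 1.8165

f''(x) = 12 - 12*x
Second-derivative test at each critical point:
  f''(0.1835) = 9.7980 > 0 → local minimum
  f''(1.8165) = -9.7980 < 0 → local maximum

Critical points: x = 1 - sqrt(6)/3 ≈ 0.1835 (local minimum); x = sqrt(6)/3 + 1 ≈ 1.8165 (local maximum)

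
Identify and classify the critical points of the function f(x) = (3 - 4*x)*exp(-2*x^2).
f'(x) = 4*(x*(4*x - 3) - 1)*exp(-2*x^2)

Solve f'(x) = 0:
  f'(x) = (16*x^2 - 12*x - 4)·exp(-2*x^2) and exp(-2*x^2) > 0 for every x, so f'(x) = 0 ⇔ 16*x^2 - 12*x - 4 = 0.
  Factor: 16*x^2 - 12*x - 4 = 4*(x - 1)*(4*x + 1) = 0.
  ⇒ x = -1/4, 1

f''(x) = 4*(4*x^2*(3 - 4*x) + 12*x - 3)*exp(-2*x^2)
Second-derivative test at each critical point:
  f''(-1/4) = -17.6499 < 0 → local maximum
  f''(1) = 2.7067 > 0 → local minimum

Critical points: x = -1/4 (local maximum); x = 1 (local minimum)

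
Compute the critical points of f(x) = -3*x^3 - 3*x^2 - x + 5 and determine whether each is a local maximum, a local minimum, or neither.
f'(x) = -9*x^2 - 6*x - 1

Solve f'(x) = 0:
  Factor: -9*x^2 - 6*x - 1 = -(3*x + 1)^2 = 0.
  ⇒ x = -1/3

f''(x) = -18*x - 6
Second-derivative test at each critical point:
  f''(-1/3) = 0, so the second-derivative test is inconclusive; use the first-derivative test: f'(-7/12) = -0.5625, f'(-1/12) = -0.5625 — f' is negative on both sides (no sign change) → neither a local maximum nor a local minimum

Critical points: x = -1/3 (neither)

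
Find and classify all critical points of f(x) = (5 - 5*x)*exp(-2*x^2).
f'(x) = 5*(4*x*(x - 1) - 1)*exp(-2*x^2)

Solve f'(x) = 0:
  f'(x) = (20*x^2 - 20*x - 5)·exp(-2*x^2) and exp(-2*x^2) > 0 for every x, so f'(x) = 0 ⇔ 20*x^2 - 20*x - 5 = 0.
  Factor: 20*x^2 - 20*x - 5 = 5*(4*x^2 - 4*x - 1); 4*x^2 - 4*x - 1 = 0 has no rational roots; quadratic formula: x = (4 ± √32)/8.
  ⇒ x = 1/2 - sqrt(2)/2 ≈ -0.2071, 1/2 + sqrt(2)/2 ≈ 1.2071

f''(x) = 20*(4*x^2*(1 - x) + 3*x - 1)*exp(-2*x^2)
Second-derivative test at each critical point:
  f''(-0.2071) = -25.9590 < 0 → local maximum
  f''(1.2071) = 1.5343 > 0 → local minimum

Critical points: x = 1/2 - sqrt(2)/2 ≈ -0.2071 (local maximum); x = 1/2 + sqrt(2)/2 ≈ 1.2071 (local minimum)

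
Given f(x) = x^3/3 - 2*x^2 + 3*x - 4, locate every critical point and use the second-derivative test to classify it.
f'(x) = x^2 - 4*x + 3

Solve f'(x) = 0:
  Factor: x^2 - 4*x + 3 = (x - 3)*(x - 1) = 0.
  ⇒ x = 1, 3

f''(x) = 2*x - 4
Second-derivative test at each critical point:
  f''(1) = -2 < 0 → local maximum
  f''(3) = 2 > 0 → local minimum

Critical points: x = 1 (local maximum); x = 3 (local minimum)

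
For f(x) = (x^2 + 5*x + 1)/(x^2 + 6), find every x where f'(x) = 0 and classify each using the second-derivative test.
f'(x) = 5*(-x^2 + 2*x + 6)/(x^4 + 12*x^2 + 36)

Solve f'(x) = 0:
  f'(x) = -5*(x^2 - 2*x - 6)/(x^2 + 6)^2; the denominator is positive wherever f is defined, so f'(x) = 0 ⇔ -5*x^2 + 10*x + 30 = 0.
  Factor: -5*x^2 + 10*x + 30 = -5*(x^2 - 2*x - 6); x^2 - 2*x - 6 = 0 has no rational roots; quadratic formula: x = (2 ± √28)/2.
  ⇒ x = 1 - sqrt(7) ≈ -1.6458, 1 + sqrt(7) ≈ 3.6458

f''(x) = 10*(x^3 - 3*x^2 - 18*x + 6)/(x^6 + 18*x^4 + 108*x^2 + 216)
Second-derivative test at each critical point:
  f''(-1.6458) = 0.3489 > 0 → local minimum
  f''(3.6458) = -0.0711 < 0 → local maximum

Critical points: x = 1 - sqrt(7) ≈ -1.6458 (local minimum); x = 1 + sqrt(7) ≈ 3.6458 (local maximum)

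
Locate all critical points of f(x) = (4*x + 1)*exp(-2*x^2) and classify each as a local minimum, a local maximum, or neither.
f'(x) = 4*(-x*(4*x + 1) + 1)*exp(-2*x^2)

Solve f'(x) = 0:
  f'(x) = (-16*x^2 - 4*x + 4)·exp(-2*x^2) and exp(-2*x^2) > 0 for every x, so f'(x) = 0 ⇔ -16*x^2 - 4*x + 4 = 0.
  Factor: -16*x^2 - 4*x + 4 = -4*(4*x^2 + x - 1); 4*x^2 + x - 1 = 0 has no rational roots; quadratic formula: x = (-1 ± √17)/8.
  ⇒ x = -sqrt(17)/8 - 1/8 ≈ -0.6404, -1/8 + sqrt(17)/8 ≈ 0.3904

f''(x) = 4*(4*x^2*(4*x + 1) - 12*x - 1)*exp(-2*x^2)
Second-derivative test at each critical point:
  f''(-0.6404) = 7.2624 > 0 → local minimum
  f''(0.3904) = -12.1593 < 0 → local maximum

Critical points: x = -sqrt(17)/8 - 1/8 ≈ -0.6404 (local minimum); x = -1/8 + sqrt(17)/8 ≈ 0.3904 (local maximum)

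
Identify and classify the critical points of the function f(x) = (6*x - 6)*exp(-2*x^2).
f'(x) = 6*(-4*x*(x - 1) + 1)*exp(-2*x^2)

Solve f'(x) = 0:
  f'(x) = (-24*x^2 + 24*x + 6)·exp(-2*x^2) and exp(-2*x^2) > 0 for every x, so f'(x) = 0 ⇔ -24*x^2 + 24*x + 6 = 0.
  Factor: -24*x^2 + 24*x + 6 = -6*(4*x^2 - 4*x - 1); 4*x^2 - 4*x - 1 = 0 has no rational roots; quadratic formula: x = (4 ± √32)/8.
  ⇒ x = 1/2 - sqrt(2)/2 ≈ -0.2071, 1/2 + sqrt(2)/2 ≈ 1.2071

f''(x) = 24*(4*x^2*(x - 1) - 3*x + 1)*exp(-2*x^2)
Second-derivative test at each critical point:
  f''(-0.2071) = 31.1508 > 0 → local minimum
  f''(1.2071) = -1.8412 < 0 → local maximum

Critical points: x = 1/2 - sqrt(2)/2 ≈ -0.2071 (local minimum); x = 1/2 + sqrt(2)/2 ≈ 1.2071 (local maximum)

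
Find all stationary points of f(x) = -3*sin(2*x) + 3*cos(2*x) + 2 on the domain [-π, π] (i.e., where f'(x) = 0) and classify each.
f'(x) = -6*sqrt(2)*sin(2*x + pi/4)

Solve f'(x) = 0 on [-π, π]:
  f'(x) = 0 ⇔ -3*cos(2*x) = 3*sin(2*x) ⇔ tan(2*x) = -1, i.e. 2*x = arctan(-1) + nπ; keep the solutions lying in [-π, π].
  ⇒ x = -5*pi/8 ≈ -1.9635, -pi/8 ≈ -0.3927, 3*pi/8 ≈ 1.1781, 7*pi/8 ≈ 2.7489

f''(x) = -12*sqrt(2)*cos(2*x + pi/4)
Second-derivative test at each critical point:
  f''(-1.9635) = 16.9706 > 0 → local minimum
  f''(-0.3927) = -16.9706 < 0 → local maximum
  f''(1.1781) = 16.9706 > 0 → local minimum
  f''(2.7489) = -16.9706 < 0 → local maximum

Critical points: x = -5*pi/8 ≈ -1.9635 (local minimum); x = -pi/8 ≈ -0.3927 (local maximum); x = 3*pi/8 ≈ 1.1781 (local minimum); x = 7*pi/8 ≈ 2.7489 (local maximum)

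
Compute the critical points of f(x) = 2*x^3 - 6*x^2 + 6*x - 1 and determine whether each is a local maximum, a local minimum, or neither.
f'(x) = 6*x^2 - 12*x + 6

Solve f'(x) = 0:
  Factor: 6*x^2 - 12*x + 6 = 6*(x - 1)^2 = 0.
  ⇒ x = 1

f''(x) = 12*x - 12
Second-derivative test at each critical point:
  f''(1) = 0, so the second-derivative test is inconclusive; use the first-derivative test: f'(3/4) = 0.3750, f'(5/4) = 0.3750 — f' is positive on both sides (no sign change) → neither a local maximum nor a local minimum

Critical points: x = 1 (neither)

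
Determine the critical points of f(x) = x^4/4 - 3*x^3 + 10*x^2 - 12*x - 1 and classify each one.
f'(x) = x^3 - 9*x^2 + 20*x - 12

Solve f'(x) = 0:
  Factor: x^3 - 9*x^2 + 20*x - 12 = (x - 6)*(x - 2)*(x - 1) = 0.
  ⇒ x = 1, 2, 6

f''(x) = 3*x^2 - 18*x + 20
Second-derivative test at each critical point:
  f''(1) = 5 > 0 → local minimum
  f''(2) = -4 < 0 → local maximum
  f''(6) = 20 > 0 → local minimum

Critical points: x = 1 (local minimum); x = 2 (local maximum); x = 6 (local minimum)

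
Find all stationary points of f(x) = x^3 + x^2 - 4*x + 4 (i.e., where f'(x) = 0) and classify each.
f'(x) = 3*x^2 + 2*x - 4

Solve f'(x) = 0:
  3*x^2 + 2*x - 4 = 0 has no rational roots; quadratic formula: x = (-2 ± √52)/6.
  ⇒ x = -sqrt(13)/3 - 1/3 ≈ -1.5352, -1/3 + sqrt(13)/3 ≈ 0.8685

f''(x) = 6*x + 2
Second-derivative test at each critical point:
  f''(-1.5352) = -7.2111 < 0 → local maximum
  f''(0.8685) = 7.2111 > 0 → local minimum

Critical points: x = -sqrt(13)/3 - 1/3 ≈ -1.5352 (local maximum); x = -1/3 + sqrt(13)/3 ≈ 0.8685 (local minimum)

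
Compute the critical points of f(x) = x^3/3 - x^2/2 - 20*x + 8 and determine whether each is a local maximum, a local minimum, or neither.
f'(x) = x^2 - x - 20

Solve f'(x) = 0:
  Factor: x^2 - x - 20 = (x - 5)*(x + 4) = 0.
  ⇒ x = -4, 5

f''(x) = 2*x - 1
Second-derivative test at each critical point:
  f''(-4) = -9 < 0 → local maximum
  f''(5) = 9 > 0 → local minimum

Critical points: x = -4 (local maximum); x = 5 (local minimum)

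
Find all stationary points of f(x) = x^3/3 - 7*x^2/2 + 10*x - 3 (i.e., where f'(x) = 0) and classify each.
f'(x) = x^2 - 7*x + 10

Solve f'(x) = 0:
  Factor: x^2 - 7*x + 10 = (x - 5)*(x - 2) = 0.
  ⇒ x = 2, 5

f''(x) = 2*x - 7
Second-derivative test at each critical point:
  f''(2) = -3 < 0 → local maximum
  f''(5) = 3 > 0 → local minimum

Critical points: x = 2 (local maximum); x = 5 (local minimum)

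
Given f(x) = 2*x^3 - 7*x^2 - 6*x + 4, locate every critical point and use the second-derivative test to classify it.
f'(x) = 6*x^2 - 14*x - 6

Solve f'(x) = 0:
  Factor: 6*x^2 - 14*x - 6 = 2*(3*x^2 - 7*x - 3); 3*x^2 - 7*x - 3 = 0 has no rational roots; quadratic formula: x = (7 ± √85)/6.
  ⇒ x = 7/6 - sqrt(85)/6 ≈ -0.3699, 7/6 + sqrt(85)/6 ≈ 2.7033

f''(x) = 12*x - 14
Second-derivative test at each critical point:
  f''(-0.3699) = -18.4391 < 0 → local maximum
  f''(2.7033) = 18.4391 > 0 → local minimum

Critical points: x = 7/6 - sqrt(85)/6 ≈ -0.3699 (local maximum); x = 7/6 + sqrt(85)/6 ≈ 2.7033 (local minimum)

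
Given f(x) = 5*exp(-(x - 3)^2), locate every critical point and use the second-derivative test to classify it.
f'(x) = 10*(3 - x)*exp(-(x - 3)^2)

Solve f'(x) = 0:
  f'(x) = (30 - 10*x)·exp(-(x - 3)^2) and exp(-(x - 3)^2) > 0 for every x, so f'(x) = 0 ⇔ 30 - 10*x = 0.
  Factor: 30 - 10*x = -10*(x - 3) = 0.
  ⇒ x = 3

f''(x) = 10*(2*(x - 3)^2 - 1)*exp(-(x - 3)^2)
Second-derivative test at each critical point:
  f''(3) = -10 < 0 → local maximum

Critical points: x = 3 (local maximum)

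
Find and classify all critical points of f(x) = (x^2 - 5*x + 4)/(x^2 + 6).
f'(x) = (5*x^2 + 4*x - 30)/(x^4 + 12*x^2 + 36)

Solve f'(x) = 0:
  f'(x) = (5*x^2 + 4*x - 30)/(x^2 + 6)^2; the denominator is positive wherever f is defined, so f'(x) = 0 ⇔ 5*x^2 + 4*x - 30 = 0.
  5*x^2 + 4*x - 30 = 0 has no rational roots; quadratic formula: x = (-4 ± √616)/10.
  ⇒ x = -sqrt(154)/5 - 2/5 ≈ -2.8819, -2/5 + sqrt(154)/5 ≈ 2.0819

f''(x) = 2*(-5*x^3 - 6*x^2 + 90*x + 12)/(x^6 + 18*x^4 + 108*x^2 + 216)
Second-derivative test at each critical point:
  f''(-2.8819) = -0.1213 < 0 → local maximum
  f''(2.0819) = 0.2324 > 0 → local minimum

Critical points: x = -sqrt(154)/5 - 2/5 ≈ -2.8819 (local maximum); x = -2/5 + sqrt(154)/5 ≈ 2.0819 (local minimum)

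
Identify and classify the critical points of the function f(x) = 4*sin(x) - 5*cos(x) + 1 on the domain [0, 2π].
f'(x) = 5*sin(x) + 4*cos(x)

Solve f'(x) = 0 on [0, 2π]:
  f'(x) = 0 ⇔ 4*cos(x) = -5*sin(x) ⇔ tan(x) = -4/5, i.e. x = arctan(-4/5) + nπ; keep the solutions lying in [0, 2π].
  ⇒ x = pi - atan(4/5) ≈ 2.4669, -atan(4/5) + 2*pi ≈ 5.6084

f''(x) = -4*sin(x) + 5*cos(x)
Second-derivative test at each critical point:
  f''(2.4669) = -6.4031 < 0 → local maximum
  f''(5.6084) = 6.4031 > 0 → local minimum

Critical points: x = pi - atan(4/5) ≈ 2.4669 (local maximum); x = -atan(4/5) + 2*pi ≈ 5.6084 (local minimum)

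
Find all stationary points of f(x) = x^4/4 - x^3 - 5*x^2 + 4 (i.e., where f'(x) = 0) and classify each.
f'(x) = x*(x^2 - 3*x - 10)

Solve f'(x) = 0:
  Factor: x^3 - 3*x^2 - 10*x = x*(x - 5)*(x + 2) = 0.
  ⇒ x = -2, 0, 5

f''(x) = 3*x^2 - 6*x - 10
Second-derivative test at each critical point:
  f''(-2) = 14 > 0 → local minimum
  f''(0) = -10 < 0 → local maximum
  f''(5) = 35 > 0 → local minimum

Critical points: x = -2 (local minimum); x = 0 (local maximum); x = 5 (local minimum)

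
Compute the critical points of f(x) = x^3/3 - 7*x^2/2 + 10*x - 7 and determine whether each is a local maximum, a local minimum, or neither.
f'(x) = x^2 - 7*x + 10

Solve f'(x) = 0:
  Factor: x^2 - 7*x + 10 = (x - 5)*(x - 2) = 0.
  ⇒ x = 2, 5

f''(x) = 2*x - 7
Second-derivative test at each critical point:
  f''(2) = -3 < 0 → local maximum
  f''(5) = 3 > 0 → local minimum

Critical points: x = 2 (local maximum); x = 5 (local minimum)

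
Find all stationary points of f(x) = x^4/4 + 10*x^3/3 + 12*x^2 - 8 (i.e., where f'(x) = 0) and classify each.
f'(x) = x*(x^2 + 10*x + 24)

Solve f'(x) = 0:
  Factor: x^3 + 10*x^2 + 24*x = x*(x + 4)*(x + 6) = 0.
  ⇒ x = -6, -4, 0

f''(x) = 3*x^2 + 20*x + 24
Second-derivative test at each critical point:
  f''(-6) = 12 > 0 → local minimum
  f''(-4) = -8 < 0 → local maximum
  f''(0) = 24 > 0 → local minimum

Critical points: x = -6 (local minimum); x = -4 (local maximum); x = 0 (local minimum)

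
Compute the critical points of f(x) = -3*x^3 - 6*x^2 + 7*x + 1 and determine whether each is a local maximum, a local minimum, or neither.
f'(x) = -9*x^2 - 12*x + 7

Solve f'(x) = 0:
  9*x^2 + 12*x - 7 = 0 has no rational roots; quadratic formula: x = (-12 ± √396)/18.
  ⇒ x = -sqrt(11)/3 - 2/3 ≈ -1.7722, -2/3 + sqrt(11)/3 ≈ 0.4389

f''(x) = -18*x - 12
Second-derivative test at each critical point:
  f''(-1.7722) = 19.8997 > 0 → local minimum
  f''(0.4389) = -19.8997 < 0 → local maximum

Critical points: x = -sqrt(11)/3 - 2/3 ≈ -1.7722 (local minimum); x = -2/3 + sqrt(11)/3 ≈ 0.4389 (local maximum)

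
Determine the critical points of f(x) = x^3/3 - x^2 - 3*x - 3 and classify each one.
f'(x) = x^2 - 2*x - 3

Solve f'(x) = 0:
  Factor: x^2 - 2*x - 3 = (x - 3)*(x + 1) = 0.
  ⇒ x = -1, 3

f''(x) = 2*x - 2
Second-derivative test at each critical point:
  f''(-1) = -4 < 0 → local maximum
  f''(3) = 4 > 0 → local minimum

Critical points: x = -1 (local maximum); x = 3 (local minimum)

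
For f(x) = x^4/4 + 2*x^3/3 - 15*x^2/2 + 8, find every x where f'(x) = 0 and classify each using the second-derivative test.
f'(x) = x*(x^2 + 2*x - 15)

Solve f'(x) = 0:
  Factor: x^3 + 2*x^2 - 15*x = x*(x - 3)*(x + 5) = 0.
  ⇒ x = -5, 0, 3

f''(x) = 3*x^2 + 4*x - 15
Second-derivative test at each critical point:
  f''(-5) = 40 > 0 → local minimum
  f''(0) = -15 < 0 → local maximum
  f''(3) = 24 > 0 → local minimum

Critical points: x = -5 (local minimum); x = 0 (local maximum); x = 3 (local minimum)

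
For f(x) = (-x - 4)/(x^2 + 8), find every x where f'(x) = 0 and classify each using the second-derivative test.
f'(x) = (-x^2 + 2*x*(x + 4) - 8)/(x^2 + 8)^2

Solve f'(x) = 0:
  f'(x) = (x^2 + 8*x - 8)/(x^2 + 8)^2; the denominator is positive wherever f is defined, so f'(x) = 0 ⇔ x^2 + 8*x - 8 = 0.
  x^2 + 8*x - 8 = 0 has no rational roots; quadratic formula: x = (-8 ± √96)/2.
  ⇒ x = -2*sqrt(6) - 4 ≈ -8.8990, -4 + 2*sqrt(6) ≈ 0.8990

f''(x) = 2*(-4*x^2*(x + 4) + (3*x + 4)*(x^2 + 8))/(x^2 + 8)^3
Second-derivative test at each critical point:
  f''(-8.8990) = -0.0013 < 0 → local maximum
  f''(0.8990) = 0.1263 > 0 → local minimum

Critical points: x = -2*sqrt(6) - 4 ≈ -8.8990 (local maximum); x = -4 + 2*sqrt(6) ≈ 0.8990 (local minimum)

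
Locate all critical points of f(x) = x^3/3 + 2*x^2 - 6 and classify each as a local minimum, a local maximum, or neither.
f'(x) = x*(x + 4)

Solve f'(x) = 0:
  Factor: x^2 + 4*x = x*(x + 4) = 0.
  ⇒ x = -4, 0

f''(x) = 2*x + 4
Second-derivative test at each critical point:
  f''(-4) = -4 < 0 → local maximum
  f''(0) = 4 > 0 → local minimum

Critical points: x = -4 (local maximum); x = 0 (local minimum)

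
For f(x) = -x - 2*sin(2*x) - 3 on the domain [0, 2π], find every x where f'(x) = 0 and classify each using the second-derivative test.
f'(x) = 8*sin(x)^2 - 5

Solve f'(x) = 0 on [0, 2π]:
  f'(x) = 0 ⇔ cos(2*x) = -1/4, i.e. 2*x = ±arccos(-1/4) + 2nπ; keep the solutions lying in [0, 2π].
  ⇒ x = acos(-1/4)/2 ≈ 0.9117, pi - acos(-1/4)/2 ≈ 2.2299, acos(-1/4)/2 + pi ≈ 4.0533, -acos(-1/4)/2 + 2*pi ≈ 5.3714

f''(x) = 8*sin(2*x)
Second-derivative test at each critical point:
  f''(0.9117) = 7.7460 > 0 → local minimum
  f''(2.2299) = -7.7460 < 0 → local maximum
  f''(4.0533) = 7.7460 > 0 → local minimum
  f''(5.3714) = -7.7460 < 0 → local maximum

Critical points: x = acos(-1/4)/2 ≈ 0.9117 (local minimum); x = pi - acos(-1/4)/2 ≈ 2.2299 (local maximum); x = acos(-1/4)/2 + pi ≈ 4.0533 (local minimum); x = -acos(-1/4)/2 + 2*pi ≈ 5.3714 (local maximum)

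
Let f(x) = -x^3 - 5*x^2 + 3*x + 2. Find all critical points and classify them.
f'(x) = -3*x^2 - 10*x + 3

Solve f'(x) = 0:
  3*x^2 + 10*x - 3 = 0 has no rational roots; quadratic formula: x = (-10 ± √136)/6.
  ⇒ x = -sqrt(34)/3 - 5/3 ≈ -3.6103, -5/3 + sqrt(34)/3 ≈ 0.2770

f''(x) = -6*x - 10
Second-derivative test at each critical point:
  f''(-3.6103) = 11.6619 > 0 → local minimum
  f''(0.2770) = -11.6619 < 0 → local maximum

Critical points: x = -sqrt(34)/3 - 5/3 ≈ -3.6103 (local minimum); x = -5/3 + sqrt(34)/3 ≈ 0.2770 (local maximum)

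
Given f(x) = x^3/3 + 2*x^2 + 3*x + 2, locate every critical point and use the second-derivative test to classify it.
f'(x) = x^2 + 4*x + 3

Solve f'(x) = 0:
  Factor: x^2 + 4*x + 3 = (x + 1)*(x + 3) = 0.
  ⇒ x = -3, -1

f''(x) = 2*x + 4
Second-derivative test at each critical point:
  f''(-3) = -2 < 0 → local maximum
  f''(-1) = 2 > 0 → local minimum

Critical points: x = -3 (local maximum); x = -1 (local minimum)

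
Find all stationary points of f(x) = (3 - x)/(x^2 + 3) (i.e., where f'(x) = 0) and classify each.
f'(x) = (-x^2 + 2*x*(x - 3) - 3)/(x^2 + 3)^2

Solve f'(x) = 0:
  f'(x) = (x^2 - 6*x - 3)/(x^2 + 3)^2; the denominator is positive wherever f is defined, so f'(x) = 0 ⇔ x^2 - 6*x - 3 = 0.
  x^2 - 6*x - 3 = 0 has no rational roots; quadratic formula: x = (6 ± √48)/2.
  ⇒ x = 3 - 2*sqrt(3) ≈ -0.4641, 3 + 2*sqrt(3) ≈ 6.4641

f''(x) = 2*(4*x^2*(3 - x) + 3*(x - 1)*(x^2 + 3))/(x^2 + 3)^3
Second-derivative test at each critical point:
  f''(-0.4641) = -0.6701 < 0 → local maximum
  f''(6.4641) = 0.0035 > 0 → local minimum

Critical points: x = 3 - 2*sqrt(3) ≈ -0.4641 (local maximum); x = 3 + 2*sqrt(3) ≈ 6.4641 (local minimum)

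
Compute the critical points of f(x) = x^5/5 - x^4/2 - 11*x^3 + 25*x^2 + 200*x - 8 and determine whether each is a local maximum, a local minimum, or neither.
f'(x) = x^4 - 2*x^3 - 33*x^2 + 50*x + 200

Solve f'(x) = 0:
  Factor: x^4 - 2*x^3 - 33*x^2 + 50*x + 200 = (x - 5)*(x - 4)*(x + 2)*(x + 5) = 0.
  ⇒ x = -5, -2, 4, 5

f''(x) = 4*x^3 - 6*x^2 - 66*x + 50
Second-derivative test at each critical point:
  f''(-5) = -270 < 0 → local maximum
  f''(-2) = 126 > 0 → local minimum
  f''(4) = -54 < 0 → local maximum
  f''(5) = 70 > 0 → local minimum

Critical points: x = -5 (local maximum); x = -2 (local minimum); x = 4 (local maximum); x = 5 (local minimum)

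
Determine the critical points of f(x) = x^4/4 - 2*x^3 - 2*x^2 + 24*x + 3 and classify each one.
f'(x) = x^3 - 6*x^2 - 4*x + 24

Solve f'(x) = 0:
  Factor: x^3 - 6*x^2 - 4*x + 24 = (x - 6)*(x - 2)*(x + 2) = 0.
  ⇒ x = -2, 2, 6

f''(x) = 3*x^2 - 12*x - 4
Second-derivative test at each critical point:
  f''(-2) = 32 > 0 → local minimum
  f''(2) = -16 < 0 → local maximum
  f''(6) = 32 > 0 → local minimum

Critical points: x = -2 (local minimum); x = 2 (local maximum); x = 6 (local minimum)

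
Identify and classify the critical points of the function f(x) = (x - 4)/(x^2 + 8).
f'(x) = (x^2 - 2*x*(x - 4) + 8)/(x^2 + 8)^2

Solve f'(x) = 0:
  f'(x) = -(x^2 - 8*x - 8)/(x^2 + 8)^2; the denominator is positive wherever f is defined, so f'(x) = 0 ⇔ -x^2 + 8*x + 8 = 0.
  x^2 - 8*x - 8 = 0 has no rational roots; quadratic formula: x = (8 ± √96)/2.
  ⇒ x = 4 - 2*sqrt(6) ≈ -0.8990, 4 + 2*sqrt(6) ≈ 8.8990

f''(x) = 2*(4*x^2*(x - 4) + (4 - 3*x)*(x^2 + 8))/(x^2 + 8)^3
Second-derivative test at each critical point:
  f''(-0.8990) = 0.1263 > 0 → local minimum
  f''(8.8990) = -0.0013 < 0 → local maximum

Critical points: x = 4 - 2*sqrt(6) ≈ -0.8990 (local minimum); x = 4 + 2*sqrt(6) ≈ 8.8990 (local maximum)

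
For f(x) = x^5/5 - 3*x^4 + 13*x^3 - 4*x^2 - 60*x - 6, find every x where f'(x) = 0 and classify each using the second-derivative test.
f'(x) = x^4 - 12*x^3 + 39*x^2 - 8*x - 60

Solve f'(x) = 0:
  Factor: x^4 - 12*x^3 + 39*x^2 - 8*x - 60 = (x - 6)*(x - 5)*(x - 2)*(x + 1) = 0.
  ⇒ x = -1, 2, 5, 6

f''(x) = 4*x^3 - 36*x^2 + 78*x - 8
Second-derivative test at each critical point:
  f''(-1) = -126 < 0 → local maximum
  f''(2) = 36 > 0 → local minimum
  f''(5) = -18 < 0 → local maximum
  f''(6) = 28 > 0 → local minimum

Critical points: x = -1 (local maximum); x = 2 (local minimum); x = 5 (local maximum); x = 6 (local minimum)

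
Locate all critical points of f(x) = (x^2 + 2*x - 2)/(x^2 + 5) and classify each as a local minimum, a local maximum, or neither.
f'(x) = 2*(-x^2 + 7*x + 5)/(x^4 + 10*x^2 + 25)

Solve f'(x) = 0:
  f'(x) = -2*(x^2 - 7*x - 5)/(x^2 + 5)^2; the denominator is positive wherever f is defined, so f'(x) = 0 ⇔ -2*x^2 + 14*x + 10 = 0.
  Factor: -2*x^2 + 14*x + 10 = -2*(x^2 - 7*x - 5); x^2 - 7*x - 5 = 0 has no rational roots; quadratic formula: x = (7 ± √69)/2.
  ⇒ x = 7/2 - sqrt(69)/2 ≈ -0.6533, 7/2 + sqrt(69)/2 ≈ 7.6533

f''(x) = 2*(2*x^3 - 21*x^2 - 30*x + 35)/(x^6 + 15*x^4 + 75*x^2 + 125)
Second-derivative test at each critical point:
  f''(-0.6533) = 0.5641 > 0 → local minimum
  f''(7.6533) = -0.0041 < 0 → local maximum

Critical points: x = 7/2 - sqrt(69)/2 ≈ -0.6533 (local minimum); x = 7/2 + sqrt(69)/2 ≈ 7.6533 (local maximum)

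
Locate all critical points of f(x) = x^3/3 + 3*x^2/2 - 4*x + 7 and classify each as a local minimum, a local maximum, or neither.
f'(x) = x^2 + 3*x - 4

Solve f'(x) = 0:
  Factor: x^2 + 3*x - 4 = (x - 1)*(x + 4) = 0.
  ⇒ x = -4, 1

f''(x) = 2*x + 3
Second-derivative test at each critical point:
  f''(-4) = -5 < 0 → local maximum
  f''(1) = 5 > 0 → local minimum

Critical points: x = -4 (local maximum); x = 1 (local minimum)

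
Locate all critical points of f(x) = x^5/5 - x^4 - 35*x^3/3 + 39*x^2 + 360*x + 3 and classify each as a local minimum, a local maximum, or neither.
f'(x) = x^4 - 4*x^3 - 35*x^2 + 78*x + 360

Solve f'(x) = 0:
  Factor: x^4 - 4*x^3 - 35*x^2 + 78*x + 360 = (x - 6)*(x - 5)*(x + 3)*(x + 4) = 0.
  ⇒ x = -4, -3, 5, 6

f''(x) = 4*x^3 - 12*x^2 - 70*x + 78
Second-derivative test at each critical point:
  f''(-4) = -90 < 0 → local maximum
  f''(-3) = 72 > 0 → local minimum
  f''(5) = -72 < 0 → local maximum
  f''(6) = 90 > 0 → local minimum

Critical points: x = -4 (local maximum); x = -3 (local minimum); x = 5 (local maximum); x = 6 (local minimum)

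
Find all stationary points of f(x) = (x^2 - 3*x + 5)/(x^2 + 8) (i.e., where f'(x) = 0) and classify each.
f'(x) = 3*(x^2 + 2*x - 8)/(x^4 + 16*x^2 + 64)

Solve f'(x) = 0:
  f'(x) = 3*(x - 2)*(x + 4)/(x^2 + 8)^2; the denominator is positive wherever f is defined, so f'(x) = 0 ⇔ 3*x^2 + 6*x - 24 = 0.
  Factor: 3*x^2 + 6*x - 24 = 3*(x - 2)*(x + 4) = 0.
  ⇒ x = -4, 2

f''(x) = 6*(-x^3 - 3*x^2 + 24*x + 8)/(x^6 + 24*x^4 + 192*x^2 + 512)
Second-derivative test at each critical point:
  f''(-4) = -1/32 < 0 → local maximum
  f''(2) = 1/8 > 0 → local minimum

Critical points: x = -4 (local maximum); x = 2 (local minimum)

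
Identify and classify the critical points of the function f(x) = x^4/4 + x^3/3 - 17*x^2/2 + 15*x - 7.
f'(x) = x^3 + x^2 - 17*x + 15

Solve f'(x) = 0:
  Factor: x^3 + x^2 - 17*x + 15 = (x - 3)*(x - 1)*(x + 5) = 0.
  ⇒ x = -5, 1, 3

f''(x) = 3*x^2 + 2*x - 17
Second-derivative test at each critical point:
  f''(-5) = 48 > 0 → local minimum
  f''(1) = -12 < 0 → local maximum
  f''(3) = 16 > 0 → local minimum

Critical points: x = -5 (local minimum); x = 1 (local maximum); x = 3 (local minimum)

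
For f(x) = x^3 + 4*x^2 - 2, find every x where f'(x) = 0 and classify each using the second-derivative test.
f'(x) = x*(3*x + 8)

Solve f'(x) = 0:
  Factor: 3*x^2 + 8*x = x*(3*x + 8) = 0.
  ⇒ x = -8/3, 0

f''(x) = 6*x + 8
Second-derivative test at each critical point:
  f''(-8/3) = -8 < 0 → local maximum
  f''(0) = 8 > 0 → local minimum

Critical points: x = -8/3 (local maximum); x = 0 (local minimum)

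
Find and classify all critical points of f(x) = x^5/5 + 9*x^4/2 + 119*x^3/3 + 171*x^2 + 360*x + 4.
f'(x) = x^4 + 18*x^3 + 119*x^2 + 342*x + 360

Solve f'(x) = 0:
  Factor: x^4 + 18*x^3 + 119*x^2 + 342*x + 360 = (x + 3)*(x + 4)*(x + 5)*(x + 6) = 0.
  ⇒ x = -6, -5, -4, -3

f''(x) = 4*x^3 + 54*x^2 + 238*x + 342
Second-derivative test at each critical point:
  f''(-6) = -6 < 0 → local maximum
  f''(-5) = 2 > 0 → local minimum
  f''(-4) = -2 < 0 → local maximum
  f''(-3) = 6 > 0 → local minimum

Critical points: x = -6 (local maximum); x = -5 (local minimum); x = -4 (local maximum); x = -3 (local minimum)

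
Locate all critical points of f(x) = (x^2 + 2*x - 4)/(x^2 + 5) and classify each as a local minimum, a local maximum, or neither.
f'(x) = 2*(-x^2 + 9*x + 5)/(x^4 + 10*x^2 + 25)

Solve f'(x) = 0:
  f'(x) = -2*(x^2 - 9*x - 5)/(x^2 + 5)^2; the denominator is positive wherever f is defined, so f'(x) = 0 ⇔ -2*x^2 + 18*x + 10 = 0.
  Factor: -2*x^2 + 18*x + 10 = -2*(x^2 - 9*x - 5); x^2 - 9*x - 5 = 0 has no rational roots; quadratic formula: x = (9 ± √101)/2.
  ⇒ x = 9/2 - sqrt(101)/2 ≈ -0.5249, 9/2 + sqrt(101)/2 ≈ 9.5249

f''(x) = 2*(2*x^3 - 27*x^2 - 30*x + 45)/(x^6 + 15*x^4 + 75*x^2 + 125)
Second-derivative test at each critical point:
  f''(-0.5249) = 0.7222 > 0 → local minimum
  f''(9.5249) = -0.0022 < 0 → local maximum

Critical points: x = 9/2 - sqrt(101)/2 ≈ -0.5249 (local minimum); x = 9/2 + sqrt(101)/2 ≈ 9.5249 (local maximum)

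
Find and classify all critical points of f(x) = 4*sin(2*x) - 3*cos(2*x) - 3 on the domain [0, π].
f'(x) = 6*sin(2*x) + 8*cos(2*x)

Solve f'(x) = 0 on [0, π]:
  f'(x) = 0 ⇔ 4*cos(2*x) = -3*sin(2*x) ⇔ tan(2*x) = -4/3, i.e. 2*x = arctan(-4/3) + nπ; keep the solutions lying in [0, π].
  ⇒ x = -atan(4/3)/2 + pi/2 ≈ 1.1071, pi - atan(4/3)/2 ≈ 2.6779

f''(x) = -16*sin(2*x) + 12*cos(2*x)
Second-derivative test at each critical point:
  f''(1.1071) = -20 < 0 → local maximum
  f''(2.6779) = 20 > 0 → local minimum

Critical points: x = -atan(4/3)/2 + pi/2 ≈ 1.1071 (local maximum); x = pi - atan(4/3)/2 ≈ 2.6779 (local minimum)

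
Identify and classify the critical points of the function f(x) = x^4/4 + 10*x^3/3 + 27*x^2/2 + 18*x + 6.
f'(x) = x^3 + 10*x^2 + 27*x + 18

Solve f'(x) = 0:
  Factor: x^3 + 10*x^2 + 27*x + 18 = (x + 1)*(x + 3)*(x + 6) = 0.
  ⇒ x = -6, -3, -1

f''(x) = 3*x^2 + 20*x + 27
Second-derivative test at each critical point:
  f''(-6) = 15 > 0 → local minimum
  f''(-3) = -6 < 0 → local maximum
  f''(-1) = 10 > 0 → local minimum

Critical points: x = -6 (local minimum); x = -3 (local maximum); x = -1 (local minimum)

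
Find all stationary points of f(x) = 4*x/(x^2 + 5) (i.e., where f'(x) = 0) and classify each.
f'(x) = 4*(5 - x^2)/(x^4 + 10*x^2 + 25)

Solve f'(x) = 0:
  f'(x) = -4*(x^2 - 5)/(x^2 + 5)^2; the denominator is positive wherever f is defined, so f'(x) = 0 ⇔ 20 - 4*x^2 = 0.
  Factor: 20 - 4*x^2 = -4*(x^2 - 5); x^2 - 5 = 0 has no rational roots; quadratic formula: x = (0 ± √20)/2.
  ⇒ x = -sqrt(5) ≈ -2.2361, sqrt(5) ≈ 2.2361

f''(x) = 8*x*(x^2 - 15)/(x^2 + 5)^3
Second-derivative test at each critical point:
  f''(-2.2361) = 0.1789 > 0 → local minimum
  f''(2.2361) = -0.1789 < 0 → local maximum

Critical points: x = -sqrt(5) ≈ -2.2361 (local minimum); x = sqrt(5) ≈ 2.2361 (local maximum)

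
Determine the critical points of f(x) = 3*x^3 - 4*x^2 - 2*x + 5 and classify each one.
f'(x) = 9*x^2 - 8*x - 2

Solve f'(x) = 0:
  9*x^2 - 8*x - 2 = 0 has no rational roots; quadratic formula: x = (8 ± √136)/18.
  ⇒ x = 4/9 - sqrt(34)/9 ≈ -0.2034, 4/9 + sqrt(34)/9 ≈ 1.0923

f''(x) = 18*x - 8
Second-derivative test at each critical point:
  f''(-0.2034) = -11.6619 < 0 → local maximum
  f''(1.0923) = 11.6619 > 0 → local minimum

Critical points: x = 4/9 - sqrt(34)/9 ≈ -0.2034 (local maximum); x = 4/9 + sqrt(34)/9 ≈ 1.0923 (local minimum)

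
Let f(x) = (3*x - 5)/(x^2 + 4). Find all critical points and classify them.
f'(x) = (-3*x^2 + 10*x + 12)/(x^4 + 8*x^2 + 16)

Solve f'(x) = 0:
  f'(x) = -(3*x^2 - 10*x - 12)/(x^2 + 4)^2; the denominator is positive wherever f is defined, so f'(x) = 0 ⇔ -3*x^2 + 10*x + 12 = 0.
  3*x^2 - 10*x - 12 = 0 has no rational roots; quadratic formula: x = (10 ± √244)/6.
  ⇒ x = 5/3 - sqrt(61)/3 ≈ -0.9367, 5/3 + sqrt(61)/3 ≈ 4.2701

f''(x) = 2*(4*x^2*(3*x - 5) + (5 - 9*x)*(x^2 + 4))/(x^2 + 4)^3
Second-derivative test at each critical point:
  f''(-0.9367) = 0.6566 > 0 → local minimum
  f''(4.2701) = -0.0316 < 0 → local maximum

Critical points: x = 5/3 - sqrt(61)/3 ≈ -0.9367 (local minimum); x = 5/3 + sqrt(61)/3 ≈ 4.2701 (local maximum)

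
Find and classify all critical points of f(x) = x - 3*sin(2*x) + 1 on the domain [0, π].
f'(x) = 1 - 6*cos(2*x)

Solve f'(x) = 0 on [0, π]:
  f'(x) = 0 ⇔ cos(2*x) = 1/6, i.e. 2*x = ±arccos(1/6) + 2nπ; keep the solutions lying in [0, π].
  ⇒ x = acos(1/6)/2 ≈ 0.7017, pi - acos(1/6)/2 ≈ 2.4399

f''(x) = 12*sin(2*x)
Second-derivative test at each critical point:
  f''(0.7017) = 11.8322 > 0 → local minimum
  f''(2.4399) = -11.8322 < 0 → local maximum

Critical points: x = acos(1/6)/2 ≈ 0.7017 (local minimum); x = pi - acos(1/6)/2 ≈ 2.4399 (local maximum)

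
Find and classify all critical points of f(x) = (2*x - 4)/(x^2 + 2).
f'(x) = 2*(x^2 - 2*x*(x - 2) + 2)/(x^2 + 2)^2

Solve f'(x) = 0:
  f'(x) = -2*(x^2 - 4*x - 2)/(x^2 + 2)^2; the denominator is positive wherever f is defined, so f'(x) = 0 ⇔ -2*x^2 + 8*x + 4 = 0.
  Factor: -2*x^2 + 8*x + 4 = -2*(x^2 - 4*x - 2); x^2 - 4*x - 2 = 0 has no rational roots; quadratic formula: x = (4 ± √24)/2.
  ⇒ x = 2 - sqrt(6) ≈ -0.4495, 2 + sqrt(6) ≈ 4.4495

f''(x) = 4*(4*x^2*(x - 2) + (2 - 3*x)*(x^2 + 2))/(x^2 + 2)^3
Second-derivative test at each critical point:
  f''(-0.4495) = 2.0206 > 0 → local minimum
  f''(4.4495) = -0.0206 < 0 → local maximum

Critical points: x = 2 - sqrt(6) ≈ -0.4495 (local minimum); x = 2 + sqrt(6) ≈ 4.4495 (local maximum)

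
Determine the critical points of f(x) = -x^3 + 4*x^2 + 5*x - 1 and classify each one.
f'(x) = -3*x^2 + 8*x + 5

Solve f'(x) = 0:
  3*x^2 - 8*x - 5 = 0 has no rational roots; quadratic formula: x = (8 ± √124)/6.
  ⇒ x = 4/3 - sqrt(31)/3 ≈ -0.5226, 4/3 + sqrt(31)/3 ≈ 3.1893

f''(x) = 8 - 6*x
Second-derivative test at each critical point:
  f''(-0.5226) = 11.1355 > 0 → local minimum
  f''(3.1893) = -11.1355 < 0 → local maximum

Critical points: x = 4/3 - sqrt(31)/3 ≈ -0.5226 (local minimum); x = 4/3 + sqrt(31)/3 ≈ 3.1893 (local maximum)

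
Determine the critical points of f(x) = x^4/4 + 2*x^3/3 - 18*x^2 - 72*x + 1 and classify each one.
f'(x) = x^3 + 2*x^2 - 36*x - 72

Solve f'(x) = 0:
  Factor: x^3 + 2*x^2 - 36*x - 72 = (x - 6)*(x + 2)*(x + 6) = 0.
  ⇒ x = -6, -2, 6

f''(x) = 3*x^2 + 4*x - 36
Second-derivative test at each critical point:
  f''(-6) = 48 > 0 → local minimum
  f''(-2) = -32 < 0 → local maximum
  f''(6) = 96 > 0 → local minimum

Critical points: x = -6 (local minimum); x = -2 (local maximum); x = 6 (local minimum)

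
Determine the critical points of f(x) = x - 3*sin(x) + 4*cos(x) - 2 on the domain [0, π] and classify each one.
f'(x) = -4*sin(x) - 3*cos(x) + 1

Solve f'(x) = 0 on [0, π]:
  f'(x) = 0 ⇔ -4*sin(x) - 3*cos(x) = -1. Write the left side as R·cos(x + φ) with R = √((-3)² + 4²) = 5, cos φ = -3/5, sin φ = 4/5; then cos(x + φ) = -1/5. Solve for x and keep the solutions lying in [0, π].
  ⇒ x = atan((4 + 6*sqrt(6))/(3 - 8*sqrt(6))) + pi ≈ 2.2967

f''(x) = 3*sin(x) - 4*cos(x)
Second-derivative test at each critical point:
  f''(2.2967) = 4.8990 > 0 → local minimum

Critical points: x = atan((4 + 6*sqrt(6))/(3 - 8*sqrt(6))) + pi ≈ 2.2967 (local minimum)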